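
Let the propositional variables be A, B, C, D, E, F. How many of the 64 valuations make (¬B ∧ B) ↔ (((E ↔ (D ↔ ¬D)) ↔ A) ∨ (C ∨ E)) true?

Initial set: {((¬B ∧ B) ↔ (((E ↔ (D ↔ ¬D)) ↔ A) ∨ (C ∨ E)))}.
((¬B ∧ B) ↔ (((E ↔ (D ↔ ¬D)) ↔ A) ∨ (C ∨ E))): β-rule — branch into (¬B ∧ B), (((E ↔ (D ↔ ¬D)) ↔ A) ∨ (C ∨ E))  //  ¬(¬B ∧ B), ¬(((E ↔ (D ↔ ¬D)) ↔ A) ∨ (C ∨ E)).
  branch 1 (add (¬B ∧ B), (((E ↔ (D ↔ ¬D)) ↔ A) ∨ (C ∨ E))):
    (¬B ∧ B): α-rule — add ¬B, B.
    × closes — contains both B and ¬B.
  branch 2 (add ¬(¬B ∧ B), ¬(((E ↔ (D ↔ ¬D)) ↔ A) ∨ (C ∨ E))):
    ¬(((E ↔ (D ↔ ¬D)) ↔ A) ∨ (C ∨ E)): α-rule — add ¬((E ↔ (D ↔ ¬D)) ↔ A), ¬(C ∨ E).
    ¬(C ∨ E): α-rule — add ¬C, ¬E.
    ¬(¬B ∧ B): β-rule — branch into ¬¬B  //  ¬B.
      branch 2.1 (add ¬¬B):
        ¬((E ↔ (D ↔ ¬D)) ↔ A): β-rule — branch into (E ↔ (D ↔ ¬D)), ¬A  //  ¬(E ↔ (D ↔ ¬D)), A.
          branch 2.1.1 (add (E ↔ (D ↔ ¬D)), ¬A):
            (E ↔ (D ↔ ¬D)): β-rule — branch into E, (D ↔ ¬D)  //  ¬E, ¬(D ↔ ¬D).
              branch 2.1.1.1 (add E, (D ↔ ¬D)):
                × closes — contains both E and ¬E.
              branch 2.1.1.2 (add ¬E, ¬(D ↔ ¬D)):
                ¬(D ↔ ¬D): β-rule — branch into D, ¬¬D  //  ¬D, ¬D.
                  branch 2.1.1.2.1 (add D, ¬¬D):
                    ○ open, literals {A=F, B=T, C=F, D=T, E=F}.
                  branch 2.1.1.2.2 (add ¬D, ¬D):
                    ○ open, literals {A=F, B=T, C=F, D=F, E=F}.
          branch 2.1.2 (add ¬(E ↔ (D ↔ ¬D)), A):
            ¬(E ↔ (D ↔ ¬D)): β-rule — branch into E, ¬(D ↔ ¬D)  //  ¬E, (D ↔ ¬D).
              branch 2.1.2.1 (add E, ¬(D ↔ ¬D)):
                × closes — contains both E and ¬E.
              branch 2.1.2.2 (add ¬E, (D ↔ ¬D)):
                (D ↔ ¬D): β-rule — branch into D, ¬D  //  ¬D, ¬¬D.
                  branch 2.1.2.2.1 (add D, ¬D):
                    × closes — contains both D and ¬D.
                  branch 2.1.2.2.2 (add ¬D, ¬¬D):
                    × closes — contains both D and ¬D.
      branch 2.2 (add ¬B):
        ¬((E ↔ (D ↔ ¬D)) ↔ A): β-rule — branch into (E ↔ (D ↔ ¬D)), ¬A  //  ¬(E ↔ (D ↔ ¬D)), A.
          branch 2.2.1 (add (E ↔ (D ↔ ¬D)), ¬A):
            (E ↔ (D ↔ ¬D)): β-rule — branch into E, (D ↔ ¬D)  //  ¬E, ¬(D ↔ ¬D).
              branch 2.2.1.1 (add E, (D ↔ ¬D)):
                × closes — contains both E and ¬E.
              branch 2.2.1.2 (add ¬E, ¬(D ↔ ¬D)):
                ¬(D ↔ ¬D): β-rule — branch into D, ¬¬D  //  ¬D, ¬D.
                  branch 2.2.1.2.1 (add D, ¬¬D):
                    ○ open, literals {A=F, B=F, C=F, D=T, E=F}.
                  branch 2.2.1.2.2 (add ¬D, ¬D):
                    ○ open, literals {A=F, B=F, C=F, D=F, E=F}.
          branch 2.2.2 (add ¬(E ↔ (D ↔ ¬D)), A):
            ¬(E ↔ (D ↔ ¬D)): β-rule — branch into E, ¬(D ↔ ¬D)  //  ¬E, (D ↔ ¬D).
              branch 2.2.2.1 (add E, ¬(D ↔ ¬D)):
                × closes — contains both E and ¬E.
              branch 2.2.2.2 (add ¬E, (D ↔ ¬D)):
                (D ↔ ¬D): β-rule — branch into D, ¬D  //  ¬D, ¬¬D.
                  branch 2.2.2.2.1 (add D, ¬D):
                    × closes — contains both D and ¬D.
                  branch 2.2.2.2.2 (add ¬D, ¬¬D):
                    × closes — contains both D and ¬D.
9 branches closed, 4 open.
Each open branch fixes some atoms; the unmentioned ones are free. Counting distinct full assignments: branch {A=F, B=T, C=F, D=T, E=F} (F) contributes 2 new; branch {A=F, B=T, C=F, D=F, E=F} (F) contributes 2 new; branch {A=F, B=F, C=F, D=T, E=F} (F) contributes 2 new; branch {A=F, B=F, C=F, D=F, E=F} (F) contributes 2 new. Total: 8.

8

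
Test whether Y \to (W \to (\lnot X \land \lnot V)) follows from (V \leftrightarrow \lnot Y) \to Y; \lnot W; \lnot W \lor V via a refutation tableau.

Initial set: {((V \leftrightarrow \lnot Y) \to Y); \lnot W; (\lnot W \lor V); \lnot (Y \to (W \to (\lnot X \land \lnot V)))}.
\lnot (Y \to (W \to (\lnot X \land \lnot V))): α-rule — add Y, \lnot (W \to (\lnot X \land \lnot V)).
\lnot (W \to (\lnot X \land \lnot V)): α-rule — add W, \lnot (\lnot X \land \lnot V).
× closes — contains both W and \lnot W.
All 1 branch closes.
Every branch closed, so the premises entail the conclusion.

Yes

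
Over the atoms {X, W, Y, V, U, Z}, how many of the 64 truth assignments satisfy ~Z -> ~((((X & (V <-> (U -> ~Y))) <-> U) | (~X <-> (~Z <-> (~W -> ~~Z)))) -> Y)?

Initial set: {T (~Z -> ~((((X & (V <-> (U -> ~Y))) <-> U) | (~X <-> (~Z <-> (~W -> ~~Z)))) -> Y))}.
T (~Z -> ~((((X & (V <-> (U -> ~Y))) <-> U) | (~X <-> (~Z <-> (~W -> ~~Z)))) -> Y)): β-rule — branch into F ~Z  //  T ~((((X & (V <-> (U -> ~Y))) <-> U) | (~X <-> (~Z <-> (~W -> ~~Z)))) -> Y).
  branch 1 (add F ~Z):
    ○ open, literals {Z=1}.
  branch 2 (add T ~((((X & (V <-> (U -> ~Y))) <-> U) | (~X <-> (~Z <-> (~W -> ~~Z)))) -> Y)):
    T ~((((X & (V <-> (U -> ~Y))) <-> U) | (~X <-> (~Z <-> (~W -> ~~Z)))) -> Y): α-rule — add T (((X & (V <-> (U -> ~Y))) <-> U) | (~X <-> (~Z <-> (~W -> ~~Z)))), F Y.
    T (((X & (V <-> (U -> ~Y))) <-> U) | (~X <-> (~Z <-> (~W -> ~~Z)))): β-rule — branch into T ((X & (V <-> (U -> ~Y))) <-> U)  //  T (~X <-> (~Z <-> (~W -> ~~Z))).
      branch 2.1 (add T ((X & (V <-> (U -> ~Y))) <-> U)):
        T ((X & (V <-> (U -> ~Y))) <-> U): β-rule — branch into T (X & (V <-> (U -> ~Y))), T U  //  F (X & (V <-> (U -> ~Y))), F U.
          branch 2.1.1 (add T (X & (V <-> (U -> ~Y))), T U):
            T (X & (V <-> (U -> ~Y))): α-rule — add T X, T (V <-> (U -> ~Y)).
            T (V <-> (U -> ~Y)): β-rule — branch into T V, T (U -> ~Y)  //  F V, F (U -> ~Y).
              branch 2.1.1.1 (add T V, T (U -> ~Y)):
                T (U -> ~Y): β-rule — branch into F U  //  T ~Y.
                  branch 2.1.1.1.1 (add F U):
                    × closes — contains both U and ~U.
                  branch 2.1.1.1.2 (add T ~Y):
                    ○ open, literals {U=1, V=1, X=1, Y=0}.
              branch 2.1.1.2 (add F V, F (U -> ~Y)):
                F (U -> ~Y): α-rule — add T U, F ~Y.
                × closes — contains both Y and ~Y.
          branch 2.1.2 (add F (X & (V <-> (U -> ~Y))), F U):
            F (X & (V <-> (U -> ~Y))): β-rule — branch into F X  //  F (V <-> (U -> ~Y)).
              branch 2.1.2.1 (add F X):
                ○ open, literals {U=0, X=0, Y=0}.
              branch 2.1.2.2 (add F (V <-> (U -> ~Y))):
                F (V <-> (U -> ~Y)): β-rule — branch into T V, F (U -> ~Y)  //  F V, T (U -> ~Y).
                  branch 2.1.2.2.1 (add T V, F (U -> ~Y)):
                    F (U -> ~Y): α-rule — add T U, F ~Y.
                    × closes — contains both U and ~U.
                  branch 2.1.2.2.2 (add F V, T (U -> ~Y)):
                    T (U -> ~Y): β-rule — branch into F U  //  T ~Y.
                      branch 2.1.2.2.2.1 (add F U):
                        ○ open, literals {U=0, V=0, Y=0}.
                      branch 2.1.2.2.2.2 (add T ~Y):
                        ○ open, literals {U=0, V=0, Y=0}.
      branch 2.2 (add T (~X <-> (~Z <-> (~W -> ~~Z)))):
        T (~X <-> (~Z <-> (~W -> ~~Z))): β-rule — branch into T ~X, T (~Z <-> (~W -> ~~Z))  //  F ~X, F (~Z <-> (~W -> ~~Z)).
          branch 2.2.1 (add T ~X, T (~Z <-> (~W -> ~~Z))):
            T (~Z <-> (~W -> ~~Z)): β-rule — branch into T ~Z, T (~W -> ~~Z)  //  F ~Z, F (~W -> ~~Z).
              branch 2.2.1.1 (add T ~Z, T (~W -> ~~Z)):
                T (~W -> ~~Z): β-rule — branch into F ~W  //  T ~~Z.
                  branch 2.2.1.1.1 (add F ~W):
                    ○ open, literals {W=1, X=0, Y=0, Z=0}.
                  branch 2.2.1.1.2 (add T ~~Z):
                    T ~~Z: drop double negation, giving T Z.
                    × closes — contains both Z and ~Z.
              branch 2.2.1.2 (add F ~Z, F (~W -> ~~Z)):
                F (~W -> ~~Z): α-rule — add T ~W, F ~~Z.
                F ~~Z: drop double negation, giving F Z.
                × closes — contains both Z and ~Z.
          branch 2.2.2 (add F ~X, F (~Z <-> (~W -> ~~Z))):
            F (~Z <-> (~W -> ~~Z)): β-rule — branch into T ~Z, F (~W -> ~~Z)  //  F ~Z, T (~W -> ~~Z).
              branch 2.2.2.1 (add T ~Z, F (~W -> ~~Z)):
                F (~W -> ~~Z): α-rule — add T ~W, F ~~Z.
                F ~~Z: drop double negation, giving F Z.
                ○ open, literals {W=0, X=1, Y=0, Z=0}.
              branch 2.2.2.2 (add F ~Z, T (~W -> ~~Z)):
                T (~W -> ~~Z): β-rule — branch into F ~W  //  T ~~Z.
                  branch 2.2.2.2.1 (add F ~W):
                    ○ open, literals {W=1, X=1, Y=0, Z=1}.
                  branch 2.2.2.2.2 (add T ~~Z):
                    T ~~Z: drop double negation, giving T Z.
                    ○ open, literals {X=1, Y=0, Z=1}.
5 branches closed, 9 open.
Each open branch fixes some atoms; the unmentioned ones are free. Counting distinct full assignments: branch {Z=1} (X, W, Y, V, U) contributes 32 new; branch {U=1, V=1, X=1, Y=0} (W, Z) contributes 2 new; branch {U=0, X=0, Y=0} (W, V, Z) contributes 4 new; branch {U=0, V=0, Y=0} (X, W, Z) contributes 2 new; branch {U=0, V=0, Y=0} (X, W, Z) contributes 0 new; branch {W=1, X=0, Y=0, Z=0} (V, U) contributes 2 new; branch {W=0, X=1, Y=0, Z=0} (V, U) contributes 2 new; branch {W=1, X=1, Y=0, Z=1} (V, U) contributes 0 new; branch {X=1, Y=0, Z=1} (W, V, U) contributes 0 new. Total: 44.

44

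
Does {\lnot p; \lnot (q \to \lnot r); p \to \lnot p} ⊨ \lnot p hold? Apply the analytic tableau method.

Yes

Initial set: {\lnot p; \lnot (q \to \lnot r); (p \to \lnot p); \lnot \lnot p}.
× closes — contains both p and \lnot p.
All 1 branch closes.
Every branch closed, so the premises entail the conclusion.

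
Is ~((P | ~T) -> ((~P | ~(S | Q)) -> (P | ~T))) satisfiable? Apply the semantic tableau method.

Unsatisfiable

Initial set: {~((P | ~T) -> ((~P | ~(S | Q)) -> (P | ~T)))}.
~((P | ~T) -> ((~P | ~(S | Q)) -> (P | ~T))): α-rule — add (P | ~T), ~((~P | ~(S | Q)) -> (P | ~T)).
~((~P | ~(S | Q)) -> (P | ~T)): α-rule — add (~P | ~(S | Q)), ~(P | ~T).
~(P | ~T): α-rule — add ~P, ~~T.
(P | ~T): β-rule — branch into P  //  ~T.
  branch 1 (add P):
    × closes — contains both P and ~P.
  branch 2 (add ~T):
    × closes — contains both T and ~T.
All 2 branches close.
Every branch closed; the formula is unsatisfiable.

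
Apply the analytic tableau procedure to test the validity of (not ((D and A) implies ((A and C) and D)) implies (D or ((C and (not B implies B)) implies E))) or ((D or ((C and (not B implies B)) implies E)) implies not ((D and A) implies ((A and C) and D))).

Valid

Assume the negation and expand:
Initial set: {F ((not ((D and A) implies ((A and C) and D)) implies (D or ((C and (not B implies B)) implies E))) or ((D or ((C and (not B implies B)) implies E)) implies not ((D and A) implies ((A and C) and D))))}.
F ((not ((D and A) implies ((A and C) and D)) implies (D or ((C and (not B implies B)) implies E))) or ((D or ((C and (not B implies B)) implies E)) implies not ((D and A) implies ((A and C) and D)))): α-rule — add F (not ((D and A) implies ((A and C) and D)) implies (D or ((C and (not B implies B)) implies E))), F ((D or ((C and (not B implies B)) implies E)) implies not ((D and A) implies ((A and C) and D))).
F (not ((D and A) implies ((A and C) and D)) implies (D or ((C and (not B implies B)) implies E))): α-rule — add T not ((D and A) implies ((A and C) and D)), F (D or ((C and (not B implies B)) implies E)).
F ((D or ((C and (not B implies B)) implies E)) implies not ((D and A) implies ((A and C) and D))): α-rule — add T (D or ((C and (not B implies B)) implies E)), F not ((D and A) implies ((A and C) and D)).
T not ((D and A) implies ((A and C) and D)): α-rule — add T (D and A), F ((A and C) and D).
F (D or ((C and (not B implies B)) implies E)): α-rule — add F D, F ((C and (not B implies B)) implies E).
T (D and A): α-rule — add T D, T A.
× closes — contains both D and not D.
All 1 branch closes.
Every branch closed, so the negation is unsatisfiable and the formula is valid.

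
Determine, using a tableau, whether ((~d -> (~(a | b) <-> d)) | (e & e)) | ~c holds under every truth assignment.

Not valid

Assume the negation and expand:
Initial set: {~(((~d -> (~(a | b) <-> d)) | (e & e)) | ~c)}.
~(((~d -> (~(a | b) <-> d)) | (e & e)) | ~c): α-rule — add ~((~d -> (~(a | b) <-> d)) | (e & e)), ~~c.
~((~d -> (~(a | b) <-> d)) | (e & e)): α-rule — add ~(~d -> (~(a | b) <-> d)), ~(e & e).
~(~d -> (~(a | b) <-> d)): α-rule — add ~d, ~(~(a | b) <-> d).
~(e & e): β-rule — branch into ~e  //  ~e.
  branch 1 (add ~e):
    ~(~(a | b) <-> d): β-rule — branch into ~(a | b), ~d  //  ~~(a | b), d.
      branch 1.1 (add ~(a | b), ~d):
        ~(a | b): α-rule — add ~a, ~b.
        ○ open, literals {a=F, b=F, c=T, d=F, e=F}.
      branch 1.2 (add ~~(a | b), d):
        × closes — contains both d and ~d.
  branch 2 (add ~e):
    ~(~(a | b) <-> d): β-rule — branch into ~(a | b), ~d  //  ~~(a | b), d.
      branch 2.1 (add ~(a | b), ~d):
        ~(a | b): α-rule — add ~a, ~b.
        ○ open, literals {a=F, b=F, c=T, d=F, e=F}.
      branch 2.2 (add ~~(a | b), d):
        × closes — contains both d and ~d.
2 branches closed, 2 open.
An open branch gives a countermodel: a=F, b=F, c=T, d=F, e=F (unmentioned atoms arbitrary); under it the original formula is false.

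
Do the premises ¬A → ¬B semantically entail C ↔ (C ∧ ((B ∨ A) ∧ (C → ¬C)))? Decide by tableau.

Initial set: {T (¬A → ¬B); F (C ↔ (C ∧ ((B ∨ A) ∧ (C → ¬C))))}.
T (¬A → ¬B): β-rule — branch into F ¬A  //  T ¬B.
  branch 1 (add F ¬A):
    F (C ↔ (C ∧ ((B ∨ A) ∧ (C → ¬C)))): β-rule — branch into T C, F (C ∧ ((B ∨ A) ∧ (C → ¬C)))  //  F C, T (C ∧ ((B ∨ A) ∧ (C → ¬C))).
      branch 1.1 (add T C, F (C ∧ ((B ∨ A) ∧ (C → ¬C)))):
        F (C ∧ ((B ∨ A) ∧ (C → ¬C))): β-rule — branch into F C  //  F ((B ∨ A) ∧ (C → ¬C)).
          branch 1.1.1 (add F C):
            × closes — contains both C and ¬C.
          branch 1.1.2 (add F ((B ∨ A) ∧ (C → ¬C))):
            F ((B ∨ A) ∧ (C → ¬C)): β-rule — branch into F (B ∨ A)  //  F (C → ¬C).
              branch 1.1.2.1 (add F (B ∨ A)):
                F (B ∨ A): α-rule — add F B, F A.
                × closes — contains both A and ¬A.
              branch 1.1.2.2 (add F (C → ¬C)):
                F (C → ¬C): α-rule — add T C, F ¬C.
                ○ open, literals {A=T, C=T}.
      branch 1.2 (add F C, T (C ∧ ((B ∨ A) ∧ (C → ¬C)))):
        T (C ∧ ((B ∨ A) ∧ (C → ¬C))): α-rule — add T C, T ((B ∨ A) ∧ (C → ¬C)).
        × closes — contains both C and ¬C.
  branch 2 (add T ¬B):
    F (C ↔ (C ∧ ((B ∨ A) ∧ (C → ¬C)))): β-rule — branch into T C, F (C ∧ ((B ∨ A) ∧ (C → ¬C)))  //  F C, T (C ∧ ((B ∨ A) ∧ (C → ¬C))).
      branch 2.1 (add T C, F (C ∧ ((B ∨ A) ∧ (C → ¬C)))):
        F (C ∧ ((B ∨ A) ∧ (C → ¬C))): β-rule — branch into F C  //  F ((B ∨ A) ∧ (C → ¬C)).
          branch 2.1.1 (add F C):
            × closes — contains both C and ¬C.
          branch 2.1.2 (add F ((B ∨ A) ∧ (C → ¬C))):
            F ((B ∨ A) ∧ (C → ¬C)): β-rule — branch into F (B ∨ A)  //  F (C → ¬C).
              branch 2.1.2.1 (add F (B ∨ A)):
                F (B ∨ A): α-rule — add F B, F A.
                ○ open, literals {A=F, B=F, C=T}.
              branch 2.1.2.2 (add F (C → ¬C)):
                F (C → ¬C): α-rule — add T C, F ¬C.
                ○ open, literals {B=F, C=T}.
      branch 2.2 (add F C, T (C ∧ ((B ∨ A) ∧ (C → ¬C)))):
        T (C ∧ ((B ∨ A) ∧ (C → ¬C))): α-rule — add T C, T ((B ∨ A) ∧ (C → ¬C)).
        × closes — contains both C and ¬C.
5 branches closed, 3 open.
An open branch gives a countermodel: A=T, C=T (unmentioned atoms arbitrary); the premises hold there but the conclusion fails.

No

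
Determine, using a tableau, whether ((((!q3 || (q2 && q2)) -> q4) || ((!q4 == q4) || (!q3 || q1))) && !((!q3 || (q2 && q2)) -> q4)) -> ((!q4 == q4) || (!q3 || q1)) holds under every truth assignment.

Valid

Assume the negation and expand:
Initial set: {!(((((!q3 || (q2 && q2)) -> q4) || ((!q4 == q4) || (!q3 || q1))) && !((!q3 || (q2 && q2)) -> q4)) -> ((!q4 == q4) || (!q3 || q1)))}.
!(((((!q3 || (q2 && q2)) -> q4) || ((!q4 == q4) || (!q3 || q1))) && !((!q3 || (q2 && q2)) -> q4)) -> ((!q4 == q4) || (!q3 || q1))): α-rule — add ((((!q3 || (q2 && q2)) -> q4) || ((!q4 == q4) || (!q3 || q1))) && !((!q3 || (q2 && q2)) -> q4)), !((!q4 == q4) || (!q3 || q1)).
((((!q3 || (q2 && q2)) -> q4) || ((!q4 == q4) || (!q3 || q1))) && !((!q3 || (q2 && q2)) -> q4)): α-rule — add (((!q3 || (q2 && q2)) -> q4) || ((!q4 == q4) || (!q3 || q1))), !((!q3 || (q2 && q2)) -> q4).
!((!q4 == q4) || (!q3 || q1)): α-rule — add !(!q4 == q4), !(!q3 || q1).
!((!q3 || (q2 && q2)) -> q4): α-rule — add (!q3 || (q2 && q2)), !q4.
!(!q3 || q1): α-rule — add !!q3, !q1.
(((!q3 || (q2 && q2)) -> q4) || ((!q4 == q4) || (!q3 || q1))): β-rule — branch into ((!q3 || (q2 && q2)) -> q4)  //  ((!q4 == q4) || (!q3 || q1)).
  branch 1 (add ((!q3 || (q2 && q2)) -> q4)):
    !(!q4 == q4): β-rule — branch into !q4, !q4  //  !!q4, q4.
      branch 1.1 (add !q4, !q4):
        (!q3 || (q2 && q2)): β-rule — branch into !q3  //  (q2 && q2).
          branch 1.1.1 (add !q3):
            × closes — contains both q3 and !q3.
          branch 1.1.2 (add (q2 && q2)):
            (q2 && q2): α-rule — add q2, q2.
            ((!q3 || (q2 && q2)) -> q4): β-rule — branch into !(!q3 || (q2 && q2))  //  q4.
              branch 1.1.2.1 (add !(!q3 || (q2 && q2))):
                !(!q3 || (q2 && q2)): α-rule — add !!q3, !(q2 && q2).
                !(q2 && q2): β-rule — branch into !q2  //  !q2.
                  branch 1.1.2.1.1 (add !q2):
                    × closes — contains both q2 and !q2.
                  branch 1.1.2.1.2 (add !q2):
                    × closes — contains both q2 and !q2.
              branch 1.1.2.2 (add q4):
                × closes — contains both q4 and !q4.
      branch 1.2 (add !!q4, q4):
        × closes — contains both q4 and !q4.
  branch 2 (add ((!q4 == q4) || (!q3 || q1))):
    !(!q4 == q4): β-rule — branch into !q4, !q4  //  !!q4, q4.
      branch 2.1 (add !q4, !q4):
        (!q3 || (q2 && q2)): β-rule — branch into !q3  //  (q2 && q2).
          branch 2.1.1 (add !q3):
            × closes — contains both q3 and !q3.
          branch 2.1.2 (add (q2 && q2)):
            (q2 && q2): α-rule — add q2, q2.
            ((!q4 == q4) || (!q3 || q1)): β-rule — branch into (!q4 == q4)  //  (!q3 || q1).
              branch 2.1.2.1 (add (!q4 == q4)):
                (!q4 == q4): β-rule — branch into !q4, q4  //  !!q4, !q4.
                  branch 2.1.2.1.1 (add !q4, q4):
                    × closes — contains both q4 and !q4.
                  branch 2.1.2.1.2 (add !!q4, !q4):
                    × closes — contains both q4 and !q4.
              branch 2.1.2.2 (add (!q3 || q1)):
                (!q3 || q1): β-rule — branch into !q3  //  q1.
                  branch 2.1.2.2.1 (add !q3):
                    × closes — contains both q3 and !q3.
                  branch 2.1.2.2.2 (add q1):
                    × closes — contains both q1 and !q1.
      branch 2.2 (add !!q4, q4):
        × closes — contains both q4 and !q4.
All 11 branches close.
Every branch closed, so the negation is unsatisfiable and the formula is valid.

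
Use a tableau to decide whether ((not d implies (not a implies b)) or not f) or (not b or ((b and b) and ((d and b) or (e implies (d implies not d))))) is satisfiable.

Initial set: {(((not d implies (not a implies b)) or not f) or (not b or ((b and b) and ((d and b) or (e implies (d implies not d))))))}.
(((not d implies (not a implies b)) or not f) or (not b or ((b and b) and ((d and b) or (e implies (d implies not d)))))): β-rule — branch into ((not d implies (not a implies b)) or not f)  //  (not b or ((b and b) and ((d and b) or (e implies (d implies not d))))).
  branch 1 (add ((not d implies (not a implies b)) or not f)):
    ((not d implies (not a implies b)) or not f): β-rule — branch into (not d implies (not a implies b))  //  not f.
      branch 1.1 (add (not d implies (not a implies b))):
        (not d implies (not a implies b)): β-rule — branch into not not d  //  (not a implies b).
          branch 1.1.1 (add not not d):
            ○ open, literals {d=T}.
          branch 1.1.2 (add (not a implies b)):
            (not a implies b): β-rule — branch into not not a  //  b.
              branch 1.1.2.1 (add not not a):
                ○ open, literals {a=T}.
              branch 1.1.2.2 (add b):
                ○ open, literals {b=T}.
      branch 1.2 (add not f):
        ○ open, literals {f=F}.
  branch 2 (add (not b or ((b and b) and ((d and b) or (e implies (d implies not d)))))):
    (not b or ((b and b) and ((d and b) or (e implies (d implies not d))))): β-rule — branch into not b  //  ((b and b) and ((d and b) or (e implies (d implies not d)))).
      branch 2.1 (add not b):
        ○ open, literals {b=F}.
      branch 2.2 (add ((b and b) and ((d and b) or (e implies (d implies not d))))):
        ((b and b) and ((d and b) or (e implies (d implies not d)))): α-rule — add (b and b), ((d and b) or (e implies (d implies not d))).
        (b and b): α-rule — add b, b.
        ((d and b) or (e implies (d implies not d))): β-rule — branch into (d and b)  //  (e implies (d implies not d)).
          branch 2.2.1 (add (d and b)):
            (d and b): α-rule — add d, b.
            ○ open, literals {b=T, d=T}.
          branch 2.2.2 (add (e implies (d implies not d))):
            (e implies (d implies not d)): β-rule — branch into not e  //  (d implies not d).
              branch 2.2.2.1 (add not e):
                ○ open, literals {b=T, e=F}.
              branch 2.2.2.2 (add (d implies not d)):
                (d implies not d): β-rule — branch into not d  //  not d.
                  branch 2.2.2.2.1 (add not d):
                    ○ open, literals {b=T, d=F}.
                  branch 2.2.2.2.2 (add not d):
                    ○ open, literals {b=T, d=F}.
0 branches closed, 9 open.
An open branch gives a satisfying assignment: d=T.

Satisfiable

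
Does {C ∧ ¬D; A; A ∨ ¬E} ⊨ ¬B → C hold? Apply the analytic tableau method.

Yes

Initial set: {(C ∧ ¬D); A; (A ∨ ¬E); ¬(¬B → C)}.
(C ∧ ¬D): α-rule — add C, ¬D.
¬(¬B → C): α-rule — add ¬B, ¬C.
× closes — contains both C and ¬C.
All 1 branch closes.
Every branch closed, so the premises entail the conclusion.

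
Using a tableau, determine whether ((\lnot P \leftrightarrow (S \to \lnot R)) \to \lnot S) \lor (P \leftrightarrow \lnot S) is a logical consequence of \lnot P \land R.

Initial set: {(\lnot P \land R); \lnot (((\lnot P \leftrightarrow (S \to \lnot R)) \to \lnot S) \lor (P \leftrightarrow \lnot S))}.
(\lnot P \land R): α-rule — add \lnot P, R.
\lnot (((\lnot P \leftrightarrow (S \to \lnot R)) \to \lnot S) \lor (P \leftrightarrow \lnot S)): α-rule — add \lnot ((\lnot P \leftrightarrow (S \to \lnot R)) \to \lnot S), \lnot (P \leftrightarrow \lnot S).
\lnot ((\lnot P \leftrightarrow (S \to \lnot R)) \to \lnot S): α-rule — add (\lnot P \leftrightarrow (S \to \lnot R)), \lnot \lnot S.
\lnot (P \leftrightarrow \lnot S): β-rule — branch into P, \lnot \lnot S  //  \lnot P, \lnot S.
  branch 1 (add P, \lnot \lnot S):
    × closes — contains both P and \lnot P.
  branch 2 (add \lnot P, \lnot S):
    × closes — contains both S and \lnot S.
All 2 branches close.
Every branch closed, so the premises entail the conclusion.

Yes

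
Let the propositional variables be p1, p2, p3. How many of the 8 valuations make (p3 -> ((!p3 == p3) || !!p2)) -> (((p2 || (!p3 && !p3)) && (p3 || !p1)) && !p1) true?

Initial set: {((p3 -> ((!p3 == p3) || !!p2)) -> (((p2 || (!p3 && !p3)) && (p3 || !p1)) && !p1))}.
((p3 -> ((!p3 == p3) || !!p2)) -> (((p2 || (!p3 && !p3)) && (p3 || !p1)) && !p1)): β-rule — branch into !(p3 -> ((!p3 == p3) || !!p2))  //  (((p2 || (!p3 && !p3)) && (p3 || !p1)) && !p1).
  branch 1 (add !(p3 -> ((!p3 == p3) || !!p2))):
    !(p3 -> ((!p3 == p3) || !!p2)): α-rule — add p3, !((!p3 == p3) || !!p2).
    !((!p3 == p3) || !!p2): α-rule — add !(!p3 == p3), !!!p2.
    !!!p2: drop double negation, giving !p2.
    !(!p3 == p3): β-rule — branch into !p3, !p3  //  !!p3, p3.
      branch 1.1 (add !p3, !p3):
        × closes — contains both p3 and !p3.
      branch 1.2 (add !!p3, p3):
        ○ open, literals {p2=0, p3=1}.
  branch 2 (add (((p2 || (!p3 && !p3)) && (p3 || !p1)) && !p1)):
    (((p2 || (!p3 && !p3)) && (p3 || !p1)) && !p1): α-rule — add ((p2 || (!p3 && !p3)) && (p3 || !p1)), !p1.
    ((p2 || (!p3 && !p3)) && (p3 || !p1)): α-rule — add (p2 || (!p3 && !p3)), (p3 || !p1).
    (p2 || (!p3 && !p3)): β-rule — branch into p2  //  (!p3 && !p3).
      branch 2.1 (add p2):
        (p3 || !p1): β-rule — branch into p3  //  !p1.
          branch 2.1.1 (add p3):
            ○ open, literals {p1=0, p2=1, p3=1}.
          branch 2.1.2 (add !p1):
            ○ open, literals {p1=0, p2=1}.
      branch 2.2 (add (!p3 && !p3)):
        (!p3 && !p3): α-rule — add !p3, !p3.
        (p3 || !p1): β-rule — branch into p3  //  !p1.
          branch 2.2.1 (add p3):
            × closes — contains both p3 and !p3.
          branch 2.2.2 (add !p1):
            ○ open, literals {p1=0, p3=0}.
2 branches closed, 4 open.
Each open branch fixes some atoms; the unmentioned ones are free. Counting distinct full assignments: branch {p2=0, p3=1} (p1) contributes 2 new; branch {p1=0, p2=1, p3=1} (none free) contributes 1 new; branch {p1=0, p2=1} (p3) contributes 1 new; branch {p1=0, p3=0} (p2) contributes 1 new. Total: 5.

5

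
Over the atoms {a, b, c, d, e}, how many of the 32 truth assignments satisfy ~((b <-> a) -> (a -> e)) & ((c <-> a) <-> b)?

Initial set: {(~((b <-> a) -> (a -> e)) & ((c <-> a) <-> b))}.
(~((b <-> a) -> (a -> e)) & ((c <-> a) <-> b)): α-rule — add ~((b <-> a) -> (a -> e)), ((c <-> a) <-> b).
~((b <-> a) -> (a -> e)): α-rule — add (b <-> a), ~(a -> e).
~(a -> e): α-rule — add a, ~e.
((c <-> a) <-> b): β-rule — branch into (c <-> a), b  //  ~(c <-> a), ~b.
  branch 1 (add (c <-> a), b):
    (b <-> a): β-rule — branch into b, a  //  ~b, ~a.
      branch 1.1 (add b, a):
        (c <-> a): β-rule — branch into c, a  //  ~c, ~a.
          branch 1.1.1 (add c, a):
            ○ open, literals {a=T, b=T, c=T, e=F}.
          branch 1.1.2 (add ~c, ~a):
            × closes — contains both a and ~a.
      branch 1.2 (add ~b, ~a):
        × closes — contains both b and ~b.
  branch 2 (add ~(c <-> a), ~b):
    (b <-> a): β-rule — branch into b, a  //  ~b, ~a.
      branch 2.1 (add b, a):
        × closes — contains both b and ~b.
      branch 2.2 (add ~b, ~a):
        × closes — contains both a and ~a.
4 branches closed, 1 open.
Each open branch fixes some atoms; the unmentioned ones are free. Counting distinct full assignments: branch {a=T, b=T, c=T, e=F} (d) contributes 2 new. Total: 2.

2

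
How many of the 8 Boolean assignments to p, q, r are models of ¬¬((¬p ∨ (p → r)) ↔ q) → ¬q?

Initial set: {T (¬¬((¬p ∨ (p → r)) ↔ q) → ¬q)}.
T (¬¬((¬p ∨ (p → r)) ↔ q) → ¬q): β-rule — branch into F ¬¬((¬p ∨ (p → r)) ↔ q)  //  T ¬q.
  branch 1 (add F ¬¬((¬p ∨ (p → r)) ↔ q)):
    F ¬¬((¬p ∨ (p → r)) ↔ q): drop double negation, giving F ((¬p ∨ (p → r)) ↔ q).
    F ((¬p ∨ (p → r)) ↔ q): β-rule — branch into T (¬p ∨ (p → r)), F q  //  F (¬p ∨ (p → r)), T q.
      branch 1.1 (add T (¬p ∨ (p → r)), F q):
        T (¬p ∨ (p → r)): β-rule — branch into T ¬p  //  T (p → r).
          branch 1.1.1 (add T ¬p):
            ○ open, literals {p=false, q=false}.
          branch 1.1.2 (add T (p → r)):
            T (p → r): β-rule — branch into F p  //  T r.
              branch 1.1.2.1 (add F p):
                ○ open, literals {p=false, q=false}.
              branch 1.1.2.2 (add T r):
                ○ open, literals {q=false, r=true}.
      branch 1.2 (add F (¬p ∨ (p → r)), T q):
        F (¬p ∨ (p → r)): α-rule — add F ¬p, F (p → r).
        F (p → r): α-rule — add T p, F r.
        ○ open, literals {p=true, q=true, r=false}.
  branch 2 (add T ¬q):
    ○ open, literals {q=false}.
0 branches closed, 5 open.
Each open branch fixes some atoms; the unmentioned ones are free. Counting distinct full assignments: branch {p=false, q=false} (r) contributes 2 new; branch {p=false, q=false} (r) contributes 0 new; branch {q=false, r=true} (p) contributes 1 new; branch {p=true, q=true, r=false} (none free) contributes 1 new; branch {q=false} (p, r) contributes 1 new. Total: 5.

5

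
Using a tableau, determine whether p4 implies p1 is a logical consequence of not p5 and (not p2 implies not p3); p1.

Initial set: {(not p5 and (not p2 implies not p3)); p1; not (p4 implies p1)}.
(not p5 and (not p2 implies not p3)): α-rule — add not p5, (not p2 implies not p3).
not (p4 implies p1): α-rule — add p4, not p1.
× closes — contains both p1 and not p1.
All 1 branch closes.
Every branch closed, so the premises entail the conclusion.

Yes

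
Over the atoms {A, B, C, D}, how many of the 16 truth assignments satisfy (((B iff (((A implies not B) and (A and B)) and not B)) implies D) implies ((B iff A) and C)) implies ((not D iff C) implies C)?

Initial set: {((((B iff (((A implies not B) and (A and B)) and not B)) implies D) implies ((B iff A) and C)) implies ((not D iff C) implies C))}.
((((B iff (((A implies not B) and (A and B)) and not B)) implies D) implies ((B iff A) and C)) implies ((not D iff C) implies C)): β-rule — branch into not (((B iff (((A implies not B) and (A and B)) and not B)) implies D) implies ((B iff A) and C))  //  ((not D iff C) implies C).
  branch 1 (add not (((B iff (((A implies not B) and (A and B)) and not B)) implies D) implies ((B iff A) and C))):
    not (((B iff (((A implies not B) and (A and B)) and not B)) implies D) implies ((B iff A) and C)): α-rule — add ((B iff (((A implies not B) and (A and B)) and not B)) implies D), not ((B iff A) and C).
    ((B iff (((A implies not B) and (A and B)) and not B)) implies D): β-rule — branch into not (B iff (((A implies not B) and (A and B)) and not B))  //  D.
      branch 1.1 (add not (B iff (((A implies not B) and (A and B)) and not B))):
        not ((B iff A) and C): β-rule — branch into not (B iff A)  //  not C.
          branch 1.1.1 (add not (B iff A)):
            not (B iff (((A implies not B) and (A and B)) and not B)): β-rule — branch into B, not (((A implies not B) and (A and B)) and not B)  //  not B, (((A implies not B) and (A and B)) and not B).
              branch 1.1.1.1 (add B, not (((A implies not B) and (A and B)) and not B)):
                not (B iff A): β-rule — branch into B, not A  //  not B, A.
                  branch 1.1.1.1.1 (add B, not A):
                    not (((A implies not B) and (A and B)) and not B): β-rule — branch into not ((A implies not B) and (A and B))  //  not not B.
                      branch 1.1.1.1.1.1 (add not ((A implies not B) and (A and B))):
                        not ((A implies not B) and (A and B)): β-rule — branch into not (A implies not B)  //  not (A and B).
                          branch 1.1.1.1.1.1.1 (add not (A implies not B)):
                            not (A implies not B): α-rule — add A, not not B.
                            × closes — contains both A and not A.
                          branch 1.1.1.1.1.1.2 (add not (A and B)):
                            not (A and B): β-rule — branch into not A  //  not B.
                              branch 1.1.1.1.1.1.2.1 (add not A):
                                ○ open, literals {A=F, B=T}.
                              branch 1.1.1.1.1.1.2.2 (add not B):
                                × closes — contains both B and not B.
                      branch 1.1.1.1.1.2 (add not not B):
                        ○ open, literals {A=F, B=T}.
                  branch 1.1.1.1.2 (add not B, A):
                    × closes — contains both B and not B.
              branch 1.1.1.2 (add not B, (((A implies not B) and (A and B)) and not B)):
                (((A implies not B) and (A and B)) and not B): α-rule — add ((A implies not B) and (A and B)), not B.
                ((A implies not B) and (A and B)): α-rule — add (A implies not B), (A and B).
                (A and B): α-rule — add A, B.
                × closes — contains both B and not B.
          branch 1.1.2 (add not C):
            not (B iff (((A implies not B) and (A and B)) and not B)): β-rule — branch into B, not (((A implies not B) and (A and B)) and not B)  //  not B, (((A implies not B) and (A and B)) and not B).
              branch 1.1.2.1 (add B, not (((A implies not B) and (A and B)) and not B)):
                not (((A implies not B) and (A and B)) and not B): β-rule — branch into not ((A implies not B) and (A and B))  //  not not B.
                  branch 1.1.2.1.1 (add not ((A implies not B) and (A and B))):
                    not ((A implies not B) and (A and B)): β-rule — branch into not (A implies not B)  //  not (A and B).
                      branch 1.1.2.1.1.1 (add not (A implies not B)):
                        not (A implies not B): α-rule — add A, not not B.
                        ○ open, literals {A=T, B=T, C=F}.
                      branch 1.1.2.1.1.2 (add not (A and B)):
                        not (A and B): β-rule — branch into not A  //  not B.
                          branch 1.1.2.1.1.2.1 (add not A):
                            ○ open, literals {A=F, B=T, C=F}.
                          branch 1.1.2.1.1.2.2 (add not B):
                            × closes — contains both B and not B.
                  branch 1.1.2.1.2 (add not not B):
                    ○ open, literals {B=T, C=F}.
              branch 1.1.2.2 (add not B, (((A implies not B) and (A and B)) and not B)):
                (((A implies not B) and (A and B)) and not B): α-rule — add ((A implies not B) and (A and B)), not B.
                ((A implies not B) and (A and B)): α-rule — add (A implies not B), (A and B).
                (A and B): α-rule — add A, B.
                × closes — contains both B and not B.
      branch 1.2 (add D):
        not ((B iff A) and C): β-rule — branch into not (B iff A)  //  not C.
          branch 1.2.1 (add not (B iff A)):
            not (B iff A): β-rule — branch into B, not A  //  not B, A.
              branch 1.2.1.1 (add B, not A):
                ○ open, literals {A=F, B=T, D=T}.
              branch 1.2.1.2 (add not B, A):
                ○ open, literals {A=T, B=F, D=T}.
          branch 1.2.2 (add not C):
            ○ open, literals {C=F, D=T}.
  branch 2 (add ((not D iff C) implies C)):
    ((not D iff C) implies C): β-rule — branch into not (not D iff C)  //  C.
      branch 2.1 (add not (not D iff C)):
        not (not D iff C): β-rule — branch into not D, not C  //  not not D, C.
          branch 2.1.1 (add not D, not C):
            ○ open, literals {C=F, D=F}.
          branch 2.1.2 (add not not D, C):
            ○ open, literals {C=T, D=T}.
      branch 2.2 (add C):
        ○ open, literals {C=T}.
6 branches closed, 11 open.
Each open branch fixes some atoms; the unmentioned ones are free. Counting distinct full assignments: branch {A=F, B=T} (C, D) contributes 4 new; branch {A=F, B=T} (C, D) contributes 0 new; branch {A=T, B=T, C=F} (D) contributes 2 new; branch {A=F, B=T, C=F} (D) contributes 0 new; branch {B=T, C=F} (A, D) contributes 0 new; branch {A=F, B=T, D=T} (C) contributes 0 new; branch {A=T, B=F, D=T} (C) contributes 2 new; branch {C=F, D=T} (A, B) contributes 1 new; branch {C=F, D=F} (A, B) contributes 2 new; branch {C=T, D=T} (A, B) contributes 2 new; branch {C=T} (A, B, D) contributes 3 new. Total: 16.

16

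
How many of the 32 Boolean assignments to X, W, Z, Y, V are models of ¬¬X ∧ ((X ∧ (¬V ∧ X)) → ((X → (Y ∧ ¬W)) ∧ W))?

8

Initial set: {T (¬¬X ∧ ((X ∧ (¬V ∧ X)) → ((X → (Y ∧ ¬W)) ∧ W)))}.
T (¬¬X ∧ ((X ∧ (¬V ∧ X)) → ((X → (Y ∧ ¬W)) ∧ W))): α-rule — add T ¬¬X, T ((X ∧ (¬V ∧ X)) → ((X → (Y ∧ ¬W)) ∧ W)).
T ¬¬X: drop double negation, giving T X.
T ((X ∧ (¬V ∧ X)) → ((X → (Y ∧ ¬W)) ∧ W)): β-rule — branch into F (X ∧ (¬V ∧ X))  //  T ((X → (Y ∧ ¬W)) ∧ W).
  branch 1 (add F (X ∧ (¬V ∧ X))):
    F (X ∧ (¬V ∧ X)): β-rule — branch into F X  //  F (¬V ∧ X).
      branch 1.1 (add F X):
        × closes — contains both X and ¬X.
      branch 1.2 (add F (¬V ∧ X)):
        F (¬V ∧ X): β-rule — branch into F ¬V  //  F X.
          branch 1.2.1 (add F ¬V):
            ○ open, literals {V=1, X=1}.
          branch 1.2.2 (add F X):
            × closes — contains both X and ¬X.
  branch 2 (add T ((X → (Y ∧ ¬W)) ∧ W)):
    T ((X → (Y ∧ ¬W)) ∧ W): α-rule — add T (X → (Y ∧ ¬W)), T W.
    T (X → (Y ∧ ¬W)): β-rule — branch into F X  //  T (Y ∧ ¬W).
      branch 2.1 (add F X):
        × closes — contains both X and ¬X.
      branch 2.2 (add T (Y ∧ ¬W)):
        T (Y ∧ ¬W): α-rule — add T Y, T ¬W.
        × closes — contains both W and ¬W.
4 branches closed, 1 open.
Each open branch fixes some atoms; the unmentioned ones are free. Counting distinct full assignments: branch {V=1, X=1} (W, Z, Y) contributes 8 new. Total: 8.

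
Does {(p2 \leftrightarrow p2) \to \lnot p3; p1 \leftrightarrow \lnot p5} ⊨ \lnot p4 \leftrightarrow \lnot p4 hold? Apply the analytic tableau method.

Yes

Initial set: {((p2 \leftrightarrow p2) \to \lnot p3); (p1 \leftrightarrow \lnot p5); \lnot (\lnot p4 \leftrightarrow \lnot p4)}.
((p2 \leftrightarrow p2) \to \lnot p3): β-rule — branch into \lnot (p2 \leftrightarrow p2)  //  \lnot p3.
  branch 1 (add \lnot (p2 \leftrightarrow p2)):
    (p1 \leftrightarrow \lnot p5): β-rule — branch into p1, \lnot p5  //  \lnot p1, \lnot \lnot p5.
      branch 1.1 (add p1, \lnot p5):
        \lnot (\lnot p4 \leftrightarrow \lnot p4): β-rule — branch into \lnot p4, \lnot \lnot p4  //  \lnot \lnot p4, \lnot p4.
          branch 1.1.1 (add \lnot p4, \lnot \lnot p4):
            × closes — contains both p4 and \lnot p4.
          branch 1.1.2 (add \lnot \lnot p4, \lnot p4):
            × closes — contains both p4 and \lnot p4.
      branch 1.2 (add \lnot p1, \lnot \lnot p5):
        \lnot (\lnot p4 \leftrightarrow \lnot p4): β-rule — branch into \lnot p4, \lnot \lnot p4  //  \lnot \lnot p4, \lnot p4.
          branch 1.2.1 (add \lnot p4, \lnot \lnot p4):
            × closes — contains both p4 and \lnot p4.
          branch 1.2.2 (add \lnot \lnot p4, \lnot p4):
            × closes — contains both p4 and \lnot p4.
  branch 2 (add \lnot p3):
    (p1 \leftrightarrow \lnot p5): β-rule — branch into p1, \lnot p5  //  \lnot p1, \lnot \lnot p5.
      branch 2.1 (add p1, \lnot p5):
        \lnot (\lnot p4 \leftrightarrow \lnot p4): β-rule — branch into \lnot p4, \lnot \lnot p4  //  \lnot \lnot p4, \lnot p4.
          branch 2.1.1 (add \lnot p4, \lnot \lnot p4):
            × closes — contains both p4 and \lnot p4.
          branch 2.1.2 (add \lnot \lnot p4, \lnot p4):
            × closes — contains both p4 and \lnot p4.
      branch 2.2 (add \lnot p1, \lnot \lnot p5):
        \lnot (\lnot p4 \leftrightarrow \lnot p4): β-rule — branch into \lnot p4, \lnot \lnot p4  //  \lnot \lnot p4, \lnot p4.
          branch 2.2.1 (add \lnot p4, \lnot \lnot p4):
            × closes — contains both p4 and \lnot p4.
          branch 2.2.2 (add \lnot \lnot p4, \lnot p4):
            × closes — contains both p4 and \lnot p4.
All 8 branches close.
Every branch closed, so the premises entail the conclusion.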